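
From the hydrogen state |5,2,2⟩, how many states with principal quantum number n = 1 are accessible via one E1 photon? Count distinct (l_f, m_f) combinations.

0

E1 requires l_f ∈ {1, 3}, but neither lies in [0, 0], so no final state is reachable.
Total: 0.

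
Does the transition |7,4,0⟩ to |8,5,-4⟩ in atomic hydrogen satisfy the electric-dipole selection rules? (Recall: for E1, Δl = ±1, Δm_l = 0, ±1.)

forbidden

Initial l = 4, final l = 5, so Δl = +1. E1 requires Δl = ±1: passes.
m_l: 0 → -4 (Δm_l = -4). |Δm_l| ≤ 1 fails.
The transition is electric-dipole forbidden.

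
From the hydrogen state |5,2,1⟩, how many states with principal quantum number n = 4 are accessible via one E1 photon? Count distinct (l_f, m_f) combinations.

5

E1 requires Δl = ±1, so l_f ∈ {1, 3}; with 0 ≤ l_f ≤ n_f−1 = 3, the allowed l_f values are {1, 3}.
For l_f = 1: m_f ∈ {m_i−1, m_i, m_i+1} ∩ [−1, 1] = {0, 1} → 2 states.
For l_f = 3: m_f ∈ {m_i−1, m_i, m_i+1} ∩ [−3, 3] = {0, 1, 2} → 3 states.
Total: 5.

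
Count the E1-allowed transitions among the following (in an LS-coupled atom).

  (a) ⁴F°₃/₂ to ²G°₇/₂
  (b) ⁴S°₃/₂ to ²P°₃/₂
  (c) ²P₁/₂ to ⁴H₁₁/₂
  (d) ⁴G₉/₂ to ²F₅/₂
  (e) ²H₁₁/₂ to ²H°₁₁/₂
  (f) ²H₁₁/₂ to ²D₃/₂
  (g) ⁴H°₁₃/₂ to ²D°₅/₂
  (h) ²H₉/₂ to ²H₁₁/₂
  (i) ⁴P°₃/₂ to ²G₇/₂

1

(a) forbidden (parity, ΔS, ΔJ fail)
(b) forbidden (parity, ΔS fail)
(c) forbidden (parity, ΔS, ΔL, ΔJ fail)
(d) forbidden (parity, ΔS, ΔJ fail)
(e) allowed
(f) forbidden (parity, ΔL, ΔJ fail)
(g) forbidden (parity, ΔS, ΔL, ΔJ fail)
(h) forbidden (parity fails)
(i) forbidden (ΔS, ΔL, ΔJ fail)
Total allowed: 1 of 9.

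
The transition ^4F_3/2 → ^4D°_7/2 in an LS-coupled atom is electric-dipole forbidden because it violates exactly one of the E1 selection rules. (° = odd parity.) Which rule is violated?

the ΔJ = 0, ±1 rule

Parity must change: even → odd — passes.
ΔS = 0: S: 3/2 → 3/2 — passes.
ΔL = 0, ±1 (not L=0↔0): L: 3 → 2, ΔL = -1 — passes.
ΔJ = 0, ±1 (not J=0↔0): J: 3/2 → 7/2, ΔJ = +2 — fails.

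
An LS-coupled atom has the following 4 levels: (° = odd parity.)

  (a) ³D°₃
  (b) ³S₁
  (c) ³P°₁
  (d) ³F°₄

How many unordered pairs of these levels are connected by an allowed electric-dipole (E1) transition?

(a)–(b): forbidden (ΔL, ΔJ).
(a)–(c): forbidden (parity, ΔJ).
(a)–(d): forbidden (parity).
(b)–(c): allowed.
(b)–(d): forbidden (ΔL, ΔJ).
(c)–(d): forbidden (parity, ΔL, ΔJ).
Allowed pairs: 1 of 6.

1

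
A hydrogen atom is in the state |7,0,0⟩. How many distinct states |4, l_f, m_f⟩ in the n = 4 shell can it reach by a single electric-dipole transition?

E1 requires Δl = ±1, so l_f ∈ {-1, 1}; with 0 ≤ l_f ≤ n_f−1 = 3, the allowed l_f values are {1}.
For l_f = 1: m_f ∈ {m_i−1, m_i, m_i+1} ∩ [−1, 1] = {-1, 0, 1} → 3 states.
Total: 3.

3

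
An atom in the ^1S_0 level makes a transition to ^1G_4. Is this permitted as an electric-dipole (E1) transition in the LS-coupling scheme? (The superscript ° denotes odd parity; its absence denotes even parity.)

Initial level: S=0, L=0, J=0, parity even. Final level: S=0, L=4, J=4, parity even.
Parity must change: even → even — violated.
ΔJ = 0, ±1 (not J=0↔0): J: 0 → 4, ΔJ = +4 — violated.
ΔS = 0: S: 0 → 0 — satisfied.
ΔL = 0, ±1 (not L=0↔0): L: 0 → 4, ΔL = +4 — violated.
Rule(s) violated: parity, ΔL, ΔJ.

forbidden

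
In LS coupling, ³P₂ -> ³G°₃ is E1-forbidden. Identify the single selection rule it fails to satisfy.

the ΔL = 0, ±1 rule

Parity must change: even → odd — satisfied.
ΔS = 0: S: 1 → 1 — satisfied.
ΔL = 0, ±1 (not L=0↔0): L: 1 → 4, ΔL = +3 — violated.
ΔJ = 0, ±1 (not J=0↔0): J: 2 → 3, ΔJ = +1 — satisfied.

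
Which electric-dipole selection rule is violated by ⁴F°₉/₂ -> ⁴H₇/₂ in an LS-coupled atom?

ΔJ = 0, ±1 (not J=0↔0): J: 9/2 → 7/2, ΔJ = -1 — satisfied.
ΔS = 0: S: 3/2 → 3/2 — satisfied.
ΔL = 0, ±1 (not L=0↔0): L: 3 → 5, ΔL = +2 — violated.
Parity must change: odd → even — satisfied.

the ΔL = 0, ±1 rule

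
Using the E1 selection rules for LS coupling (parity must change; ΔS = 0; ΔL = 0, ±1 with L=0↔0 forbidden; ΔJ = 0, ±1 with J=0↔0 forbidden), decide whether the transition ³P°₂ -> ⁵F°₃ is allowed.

forbidden

Reading off the term symbols: S 1→2, L 1→3, J 2→3, parity odd→odd.
ΔS = 0: S: 1 → 2 — fails.
ΔL = 0, ±1 (not L=0↔0): L: 1 → 3, ΔL = +2 — fails.
ΔJ = 0, ±1 (not J=0↔0): J: 2 → 3, ΔJ = +1 — ok.
Parity must change: odd → odd — fails.
Rule(s) violated: parity, ΔS, ΔL.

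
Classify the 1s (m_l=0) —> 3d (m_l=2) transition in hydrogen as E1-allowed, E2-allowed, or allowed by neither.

Δl = 2 − 0 = +2; l_i + l_f = 2.
Δm_l = +2.
E1 (Δl = ±1, |Δm_l| ≤ 1): not satisfied.
E2 (Δl = 0,±2, l_i+l_f ≥ 2, |Δm_l| ≤ 2): satisfied.

E2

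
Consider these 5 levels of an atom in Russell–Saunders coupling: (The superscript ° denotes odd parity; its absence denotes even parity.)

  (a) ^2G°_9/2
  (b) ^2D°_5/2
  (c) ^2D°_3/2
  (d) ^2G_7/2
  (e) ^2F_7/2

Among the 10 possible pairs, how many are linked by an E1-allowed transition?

3

(a)–(b): forbidden (parity, ΔL, ΔJ).
(a)–(c): forbidden (parity, ΔL, ΔJ).
(a)–(d): allowed.
(a)–(e): allowed.
(b)–(c): forbidden (parity).
(b)–(d): forbidden (ΔL).
(b)–(e): allowed.
(c)–(d): forbidden (ΔL, ΔJ).
(c)–(e): forbidden (ΔJ).
(d)–(e): forbidden (parity).
Allowed pairs: 3 of 10.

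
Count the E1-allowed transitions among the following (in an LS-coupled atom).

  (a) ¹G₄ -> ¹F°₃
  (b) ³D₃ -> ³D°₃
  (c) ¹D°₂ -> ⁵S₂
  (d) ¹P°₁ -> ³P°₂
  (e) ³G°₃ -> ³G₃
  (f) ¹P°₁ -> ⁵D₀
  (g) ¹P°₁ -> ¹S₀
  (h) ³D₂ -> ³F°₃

(a) allowed
(b) allowed
(c) forbidden (ΔS, ΔL fail)
(d) forbidden (parity, ΔS fail)
(e) allowed
(f) forbidden (ΔS fails)
(g) allowed
(h) allowed
Total allowed: 5 of 8.

5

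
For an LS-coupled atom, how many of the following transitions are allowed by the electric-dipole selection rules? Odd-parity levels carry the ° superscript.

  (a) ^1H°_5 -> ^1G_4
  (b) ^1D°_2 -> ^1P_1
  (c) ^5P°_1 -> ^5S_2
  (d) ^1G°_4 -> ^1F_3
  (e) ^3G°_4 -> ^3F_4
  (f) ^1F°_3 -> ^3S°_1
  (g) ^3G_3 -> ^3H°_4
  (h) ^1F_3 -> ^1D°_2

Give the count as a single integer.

7

(a) allowed
(b) allowed
(c) allowed
(d) allowed
(e) allowed
(f) forbidden (parity, ΔS, ΔL, ΔJ fail)
(g) allowed
(h) allowed
Total allowed: 7 of 8.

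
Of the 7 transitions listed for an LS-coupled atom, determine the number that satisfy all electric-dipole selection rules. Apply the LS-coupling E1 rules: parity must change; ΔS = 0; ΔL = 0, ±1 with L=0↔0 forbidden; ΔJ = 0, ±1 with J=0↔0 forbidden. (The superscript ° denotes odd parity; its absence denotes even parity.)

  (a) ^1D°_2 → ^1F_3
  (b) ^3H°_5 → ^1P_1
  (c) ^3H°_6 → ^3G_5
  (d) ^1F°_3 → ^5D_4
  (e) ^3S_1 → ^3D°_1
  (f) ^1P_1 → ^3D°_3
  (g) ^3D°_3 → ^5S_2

2

(a) allowed
(b) forbidden (ΔS, ΔL, ΔJ fail)
(c) allowed
(d) forbidden (ΔS fails)
(e) forbidden (ΔL fails)
(f) forbidden (ΔS, ΔJ fail)
(g) forbidden (ΔS, ΔL fail)
Total allowed: 2 of 7.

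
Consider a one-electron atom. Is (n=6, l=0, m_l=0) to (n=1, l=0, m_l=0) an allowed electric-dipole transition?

forbidden

Initial l = 0, final l = 0, so Δl = +0. E1 requires Δl = ±1: violated.
Δm_l = 0 − (0) = +0. E1 requires Δm_l = 0, ±1: satisfied.
The transition is electric-dipole forbidden.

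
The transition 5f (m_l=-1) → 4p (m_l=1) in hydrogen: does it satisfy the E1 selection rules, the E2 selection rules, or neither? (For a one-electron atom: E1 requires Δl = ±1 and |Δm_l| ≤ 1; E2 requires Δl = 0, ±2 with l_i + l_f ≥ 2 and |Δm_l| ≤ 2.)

E2

Δl = 1 − 3 = -2; l_i + l_f = 4.
Δm_l = +2.
E1 (Δl = ±1, |Δm_l| ≤ 1): not satisfied.
E2 (Δl = 0,±2, l_i+l_f ≥ 2, |Δm_l| ≤ 2): satisfied.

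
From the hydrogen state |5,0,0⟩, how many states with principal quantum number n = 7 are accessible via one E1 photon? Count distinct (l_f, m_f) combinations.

3

E1 requires Δl = ±1, so l_f ∈ {-1, 1}; with 0 ≤ l_f ≤ n_f−1 = 6, the allowed l_f values are {1}.
For l_f = 1: m_f ∈ {m_i−1, m_i, m_i+1} ∩ [−1, 1] = {-1, 0, 1} → 3 states.
Total: 3.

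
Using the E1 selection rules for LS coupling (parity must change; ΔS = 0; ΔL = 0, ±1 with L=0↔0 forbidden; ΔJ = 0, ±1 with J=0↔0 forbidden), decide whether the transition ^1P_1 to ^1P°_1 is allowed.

allowed

Initial level: S=0, L=1, J=1, parity even. Final level: S=0, L=1, J=1, parity odd.
Parity must change: even → odd — ok.
ΔS = 0: S: 0 → 0 — ok.
ΔL = 0, ±1 (not L=0↔0): L: 1 → 1, ΔL = +0 — ok.
ΔJ = 0, ±1 (not J=0↔0): J: 1 → 1, ΔJ = +0 — ok.
All four E1 rules are satisfied.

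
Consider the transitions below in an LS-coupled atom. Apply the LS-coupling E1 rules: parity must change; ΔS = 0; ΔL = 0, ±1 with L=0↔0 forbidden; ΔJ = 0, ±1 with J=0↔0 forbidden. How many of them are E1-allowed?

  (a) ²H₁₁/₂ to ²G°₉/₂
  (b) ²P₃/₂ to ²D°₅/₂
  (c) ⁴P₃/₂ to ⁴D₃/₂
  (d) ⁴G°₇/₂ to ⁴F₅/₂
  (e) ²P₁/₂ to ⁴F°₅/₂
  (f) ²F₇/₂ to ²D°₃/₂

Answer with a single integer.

3

(a) allowed
(b) allowed
(c) forbidden (parity fails)
(d) allowed
(e) forbidden (ΔS, ΔL, ΔJ fail)
(f) forbidden (ΔJ fails)
Total allowed: 3 of 6.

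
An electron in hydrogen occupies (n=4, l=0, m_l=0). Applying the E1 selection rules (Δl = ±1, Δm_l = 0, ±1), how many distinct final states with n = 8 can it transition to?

3

E1 requires Δl = ±1, so l_f ∈ {-1, 1}; with 0 ≤ l_f ≤ n_f−1 = 7, the allowed l_f values are {1}.
For l_f = 1: m_f ∈ {m_i−1, m_i, m_i+1} ∩ [−1, 1] = {-1, 0, 1} → 3 states.
Total: 3.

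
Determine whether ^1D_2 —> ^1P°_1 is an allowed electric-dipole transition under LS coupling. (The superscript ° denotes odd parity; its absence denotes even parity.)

ΔJ = 0, ±1 (not J=0↔0): J: 2 → 1, ΔJ = -1 — satisfied.
ΔS = 0: S: 0 → 0 — satisfied.
ΔL = 0, ±1 (not L=0↔0): L: 2 → 1, ΔL = -1 — satisfied.
Parity must change: even → odd — satisfied.
All four E1 rules are satisfied.

allowed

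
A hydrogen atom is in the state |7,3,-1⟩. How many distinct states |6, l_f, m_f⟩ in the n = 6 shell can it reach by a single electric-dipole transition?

6

E1 requires Δl = ±1, so l_f ∈ {2, 4}; with 0 ≤ l_f ≤ n_f−1 = 5, the allowed l_f values are {2, 4}.
For l_f = 2: m_f ∈ {m_i−1, m_i, m_i+1} ∩ [−2, 2] = {-2, -1, 0} → 3 states.
For l_f = 4: m_f ∈ {m_i−1, m_i, m_i+1} ∩ [−4, 4] = {-2, -1, 0} → 3 states.
Total: 6.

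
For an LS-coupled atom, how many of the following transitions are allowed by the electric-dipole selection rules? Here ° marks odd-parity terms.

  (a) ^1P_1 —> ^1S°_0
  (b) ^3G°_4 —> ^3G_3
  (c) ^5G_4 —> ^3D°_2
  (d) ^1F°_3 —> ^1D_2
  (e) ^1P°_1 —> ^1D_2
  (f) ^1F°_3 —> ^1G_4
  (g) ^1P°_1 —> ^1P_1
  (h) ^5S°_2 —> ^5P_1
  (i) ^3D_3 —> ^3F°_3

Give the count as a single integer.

8

(a) allowed
(b) allowed
(c) forbidden (ΔS, ΔL, ΔJ fail)
(d) allowed
(e) allowed
(f) allowed
(g) allowed
(h) allowed
(i) allowed
Total allowed: 8 of 9.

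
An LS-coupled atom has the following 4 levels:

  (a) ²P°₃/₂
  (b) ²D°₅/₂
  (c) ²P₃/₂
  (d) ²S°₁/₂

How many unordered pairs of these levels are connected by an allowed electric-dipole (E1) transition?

3

(a)–(b): forbidden (parity).
(a)–(c): allowed.
(a)–(d): forbidden (parity).
(b)–(c): allowed.
(b)–(d): forbidden (parity, ΔL, ΔJ).
(c)–(d): allowed.
Allowed pairs: 3 of 6.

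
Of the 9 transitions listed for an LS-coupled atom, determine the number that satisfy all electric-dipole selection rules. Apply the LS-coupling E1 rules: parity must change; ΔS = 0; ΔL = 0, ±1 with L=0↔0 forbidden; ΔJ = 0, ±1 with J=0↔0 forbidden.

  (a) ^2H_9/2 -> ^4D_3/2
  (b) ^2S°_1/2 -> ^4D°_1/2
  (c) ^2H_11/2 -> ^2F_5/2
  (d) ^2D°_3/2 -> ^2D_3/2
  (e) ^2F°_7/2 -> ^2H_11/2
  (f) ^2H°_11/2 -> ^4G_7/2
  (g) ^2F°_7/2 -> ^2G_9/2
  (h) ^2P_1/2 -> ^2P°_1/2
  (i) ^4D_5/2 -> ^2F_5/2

3

(a) forbidden (parity, ΔS, ΔL, ΔJ fail)
(b) forbidden (parity, ΔS, ΔL fail)
(c) forbidden (parity, ΔL, ΔJ fail)
(d) allowed
(e) forbidden (ΔL, ΔJ fail)
(f) forbidden (ΔS, ΔJ fail)
(g) allowed
(h) allowed
(i) forbidden (parity, ΔS fail)
Total allowed: 3 of 9.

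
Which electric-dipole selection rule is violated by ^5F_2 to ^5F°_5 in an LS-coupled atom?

Initial level: S=2, L=3, J=2, parity even. Final level: S=2, L=3, J=5, parity odd.
Parity must change: even → odd — ok.
ΔS = 0: S: 2 → 2 — ok.
ΔL = 0, ±1 (not L=0↔0): L: 3 → 3, ΔL = +0 — ok.
ΔJ = 0, ±1 (not J=0↔0): J: 2 → 5, ΔJ = +3 — fails.

the ΔJ = 0, ±1 rule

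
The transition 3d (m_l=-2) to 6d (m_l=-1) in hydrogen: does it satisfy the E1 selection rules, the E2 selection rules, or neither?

Δl = 2 − 2 = +0; l_i + l_f = 4.
Δm_l = +1.
E1 (Δl = ±1, |Δm_l| ≤ 1): not satisfied.
E2 (Δl = 0,±2, l_i+l_f ≥ 2, |Δm_l| ≤ 2): satisfied.

E2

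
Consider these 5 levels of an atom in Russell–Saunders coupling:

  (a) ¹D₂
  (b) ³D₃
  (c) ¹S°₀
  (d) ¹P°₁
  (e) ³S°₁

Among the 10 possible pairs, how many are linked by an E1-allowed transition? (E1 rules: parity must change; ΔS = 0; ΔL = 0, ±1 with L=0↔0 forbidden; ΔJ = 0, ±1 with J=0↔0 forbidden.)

1

(a)–(b): forbidden (parity, ΔS).
(a)–(c): forbidden (ΔL, ΔJ).
(a)–(d): allowed.
(a)–(e): forbidden (ΔS, ΔL).
(b)–(c): forbidden (ΔS, ΔL, ΔJ).
(b)–(d): forbidden (ΔS, ΔJ).
(b)–(e): forbidden (ΔL, ΔJ).
(c)–(d): forbidden (parity).
(c)–(e): forbidden (parity, ΔS, ΔL).
(d)–(e): forbidden (parity, ΔS).
Allowed pairs: 1 of 10.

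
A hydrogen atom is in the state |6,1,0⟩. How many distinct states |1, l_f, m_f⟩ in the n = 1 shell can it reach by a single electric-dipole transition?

1

E1 requires Δl = ±1, so l_f ∈ {0, 2}; with 0 ≤ l_f ≤ n_f−1 = 0, the allowed l_f values are {0}.
For l_f = 0: m_f ∈ {m_i−1, m_i, m_i+1} ∩ [−0, 0] = {0} → 1 state.
Total: 1.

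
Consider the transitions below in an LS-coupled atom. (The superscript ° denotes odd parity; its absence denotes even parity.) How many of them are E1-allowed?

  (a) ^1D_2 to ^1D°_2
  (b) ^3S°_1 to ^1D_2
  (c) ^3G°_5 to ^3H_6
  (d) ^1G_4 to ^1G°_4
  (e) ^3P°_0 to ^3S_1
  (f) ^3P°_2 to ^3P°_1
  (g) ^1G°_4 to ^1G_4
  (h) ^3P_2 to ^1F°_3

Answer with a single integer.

(a) allowed
(b) forbidden (ΔS, ΔL fail)
(c) allowed
(d) allowed
(e) allowed
(f) forbidden (parity fails)
(g) allowed
(h) forbidden (ΔS, ΔL fail)
Total allowed: 5 of 8.

5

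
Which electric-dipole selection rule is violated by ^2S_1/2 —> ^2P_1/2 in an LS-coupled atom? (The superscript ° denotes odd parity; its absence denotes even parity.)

parity

Initial level: S=1/2, L=0, J=1/2, parity even. Final level: S=1/2, L=1, J=1/2, parity even.
ΔS = 0: S: 1/2 → 1/2 — satisfied.
Parity must change: even → even — violated.
ΔJ = 0, ±1 (not J=0↔0): J: 1/2 → 1/2, ΔJ = +0 — satisfied.
ΔL = 0, ±1 (not L=0↔0): L: 0 → 1, ΔL = +1 — satisfied.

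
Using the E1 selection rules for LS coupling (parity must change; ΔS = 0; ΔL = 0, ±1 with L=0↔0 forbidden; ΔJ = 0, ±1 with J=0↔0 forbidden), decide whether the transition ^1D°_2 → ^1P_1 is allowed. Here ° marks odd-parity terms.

Reading off the term symbols: S 0→0, L 2→1, J 2→1, parity odd→even.
Parity must change: odd → even — passes.
ΔS = 0: S: 0 → 0 — passes.
ΔL = 0, ±1 (not L=0↔0): L: 2 → 1, ΔL = -1 — passes.
ΔJ = 0, ±1 (not J=0↔0): J: 2 → 1, ΔJ = -1 — passes.
All four E1 rules are satisfied.

allowed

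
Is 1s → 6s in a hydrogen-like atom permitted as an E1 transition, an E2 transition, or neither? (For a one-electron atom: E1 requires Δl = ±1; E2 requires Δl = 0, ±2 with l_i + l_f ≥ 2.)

neither

Δl = 0 − 0 = +0; l_i + l_f = 0.
E1 (Δl = ±1): not satisfied.
E2 (Δl = 0,±2, l_i+l_f ≥ 2): not satisfied.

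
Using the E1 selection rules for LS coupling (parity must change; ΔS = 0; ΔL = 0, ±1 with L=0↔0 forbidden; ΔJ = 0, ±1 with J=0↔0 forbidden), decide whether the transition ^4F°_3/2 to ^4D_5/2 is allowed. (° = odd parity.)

Reading off the term symbols: S 3/2→3/2, L 3→2, J 3/2→5/2, parity odd→even.
Parity must change: odd → even — ok.
ΔS = 0: S: 3/2 → 3/2 — ok.
ΔL = 0, ±1 (not L=0↔0): L: 3 → 2, ΔL = -1 — ok.
ΔJ = 0, ±1 (not J=0↔0): J: 3/2 → 5/2, ΔJ = +1 — ok.
All four E1 rules are satisfied.

allowed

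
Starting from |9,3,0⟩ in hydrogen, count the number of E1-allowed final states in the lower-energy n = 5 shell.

E1 requires Δl = ±1, so l_f ∈ {2, 4}; with 0 ≤ l_f ≤ n_f−1 = 4, the allowed l_f values are {2, 4}.
For l_f = 2: m_f ∈ {m_i−1, m_i, m_i+1} ∩ [−2, 2] = {-1, 0, 1} → 3 states.
For l_f = 4: m_f ∈ {m_i−1, m_i, m_i+1} ∩ [−4, 4] = {-1, 0, 1} → 3 states.
Total: 6.

6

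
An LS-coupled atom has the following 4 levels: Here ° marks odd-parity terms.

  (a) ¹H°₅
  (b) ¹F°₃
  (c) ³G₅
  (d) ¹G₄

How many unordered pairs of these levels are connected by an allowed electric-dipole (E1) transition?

(a)–(b): forbidden (parity, ΔL, ΔJ).
(a)–(c): forbidden (ΔS).
(a)–(d): allowed.
(b)–(c): forbidden (ΔS, ΔJ).
(b)–(d): allowed.
(c)–(d): forbidden (parity, ΔS).
Allowed pairs: 2 of 6.

2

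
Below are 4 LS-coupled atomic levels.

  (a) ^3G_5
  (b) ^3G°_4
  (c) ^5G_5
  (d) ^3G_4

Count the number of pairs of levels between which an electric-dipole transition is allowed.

2

(a)–(b): allowed.
(a)–(c): forbidden (parity, ΔS).
(a)–(d): forbidden (parity).
(b)–(c): forbidden (ΔS).
(b)–(d): allowed.
(c)–(d): forbidden (parity, ΔS).
Allowed pairs: 2 of 6.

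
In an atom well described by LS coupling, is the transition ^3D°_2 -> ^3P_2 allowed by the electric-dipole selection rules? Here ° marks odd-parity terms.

allowed

Parity must change: odd → even — satisfied.
ΔS = 0: S: 1 → 1 — satisfied.
ΔJ = 0, ±1 (not J=0↔0): J: 2 → 2, ΔJ = +0 — satisfied.
ΔL = 0, ±1 (not L=0↔0): L: 2 → 1, ΔL = -1 — satisfied.
All four E1 rules are satisfied.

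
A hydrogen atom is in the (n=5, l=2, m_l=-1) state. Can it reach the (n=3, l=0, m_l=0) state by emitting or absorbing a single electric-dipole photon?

Initial l = 2, final l = 0, so Δl = -2. E1 requires Δl = ±1: fails.
Δm_l = 0 − (-1) = +1. E1 requires Δm_l = 0, ±1: passes.
The transition is electric-dipole forbidden.

forbidden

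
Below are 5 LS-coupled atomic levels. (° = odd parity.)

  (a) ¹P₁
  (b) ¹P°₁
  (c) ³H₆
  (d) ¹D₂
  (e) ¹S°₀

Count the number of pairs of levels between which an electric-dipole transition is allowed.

(a)–(b): allowed.
(a)–(c): forbidden (parity, ΔS, ΔL, ΔJ).
(a)–(d): forbidden (parity).
(a)–(e): allowed.
(b)–(c): forbidden (ΔS, ΔL, ΔJ).
(b)–(d): allowed.
(b)–(e): forbidden (parity).
(c)–(d): forbidden (parity, ΔS, ΔL, ΔJ).
(c)–(e): forbidden (ΔS, ΔL, ΔJ).
(d)–(e): forbidden (ΔL, ΔJ).
Allowed pairs: 3 of 10.

3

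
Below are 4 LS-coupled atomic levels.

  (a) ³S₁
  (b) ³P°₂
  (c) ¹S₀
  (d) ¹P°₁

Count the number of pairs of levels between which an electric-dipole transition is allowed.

2

(a)–(b): allowed.
(a)–(c): forbidden (parity, ΔS, ΔL).
(a)–(d): forbidden (ΔS).
(b)–(c): forbidden (ΔS, ΔJ).
(b)–(d): forbidden (parity, ΔS).
(c)–(d): allowed.
Allowed pairs: 2 of 6.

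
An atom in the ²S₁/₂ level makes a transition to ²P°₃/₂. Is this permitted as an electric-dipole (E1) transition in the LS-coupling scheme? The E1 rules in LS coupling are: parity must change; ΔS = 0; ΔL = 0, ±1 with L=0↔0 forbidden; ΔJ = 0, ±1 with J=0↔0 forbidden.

allowed

Initial level: S=1/2, L=0, J=1/2, parity even. Final level: S=1/2, L=1, J=3/2, parity odd.
Parity must change: even → odd — satisfied.
ΔS = 0: S: 1/2 → 1/2 — satisfied.
ΔL = 0, ±1 (not L=0↔0): L: 0 → 1, ΔL = +1 — satisfied.
ΔJ = 0, ±1 (not J=0↔0): J: 1/2 → 3/2, ΔJ = +1 — satisfied.
All four E1 rules are satisfied.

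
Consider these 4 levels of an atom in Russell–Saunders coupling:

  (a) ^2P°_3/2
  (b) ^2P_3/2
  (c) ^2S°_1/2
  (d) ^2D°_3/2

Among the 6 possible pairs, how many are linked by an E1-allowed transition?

3

(a)–(b): allowed.
(a)–(c): forbidden (parity).
(a)–(d): forbidden (parity).
(b)–(c): allowed.
(b)–(d): allowed.
(c)–(d): forbidden (parity, ΔL).
Allowed pairs: 3 of 6.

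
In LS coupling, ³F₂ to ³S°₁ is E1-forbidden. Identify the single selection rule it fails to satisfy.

the ΔL = 0, ±1 rule

Initial level: S=1, L=3, J=2, parity even. Final level: S=1, L=0, J=1, parity odd.
Parity must change: even → odd — satisfied.
ΔS = 0: S: 1 → 1 — satisfied.
ΔL = 0, ±1 (not L=0↔0): L: 3 → 0, ΔL = -3 — violated.
ΔJ = 0, ±1 (not J=0↔0): J: 2 → 1, ΔJ = -1 — satisfied.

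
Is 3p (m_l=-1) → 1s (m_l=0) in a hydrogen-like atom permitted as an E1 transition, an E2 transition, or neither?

Δl = 0 − 1 = -1; l_i + l_f = 1.
Δm_l = +1.
E1 (Δl = ±1, |Δm_l| ≤ 1): satisfied.
E2 (Δl = 0,±2, l_i+l_f ≥ 2, |Δm_l| ≤ 2): not satisfied.

E1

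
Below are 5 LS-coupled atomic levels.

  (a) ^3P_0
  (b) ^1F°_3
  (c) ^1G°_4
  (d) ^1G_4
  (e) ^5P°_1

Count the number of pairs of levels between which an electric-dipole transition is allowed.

(a)–(b): forbidden (ΔS, ΔL, ΔJ).
(a)–(c): forbidden (ΔS, ΔL, ΔJ).
(a)–(d): forbidden (parity, ΔS, ΔL, ΔJ).
(a)–(e): forbidden (ΔS).
(b)–(c): forbidden (parity).
(b)–(d): allowed.
(b)–(e): forbidden (parity, ΔS, ΔL, ΔJ).
(c)–(d): allowed.
(c)–(e): forbidden (parity, ΔS, ΔL, ΔJ).
(d)–(e): forbidden (ΔS, ΔL, ΔJ).
Allowed pairs: 2 of 10.

2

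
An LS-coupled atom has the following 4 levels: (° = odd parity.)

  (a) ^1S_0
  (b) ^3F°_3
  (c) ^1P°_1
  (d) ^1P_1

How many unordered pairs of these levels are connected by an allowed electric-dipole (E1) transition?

2

(a)–(b): forbidden (ΔS, ΔL, ΔJ).
(a)–(c): allowed.
(a)–(d): forbidden (parity).
(b)–(c): forbidden (parity, ΔS, ΔL, ΔJ).
(b)–(d): forbidden (ΔS, ΔL, ΔJ).
(c)–(d): allowed.
Allowed pairs: 2 of 6.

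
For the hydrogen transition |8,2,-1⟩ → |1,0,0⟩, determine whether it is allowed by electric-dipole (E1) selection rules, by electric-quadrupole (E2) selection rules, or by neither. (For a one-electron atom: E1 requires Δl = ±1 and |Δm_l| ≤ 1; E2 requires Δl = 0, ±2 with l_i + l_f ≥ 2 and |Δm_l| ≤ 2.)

Δl = 0 − 2 = -2; l_i + l_f = 2.
Δm_l = +1.
E1 (Δl = ±1, |Δm_l| ≤ 1): not satisfied.
E2 (Δl = 0,±2, l_i+l_f ≥ 2, |Δm_l| ≤ 2): satisfied.

E2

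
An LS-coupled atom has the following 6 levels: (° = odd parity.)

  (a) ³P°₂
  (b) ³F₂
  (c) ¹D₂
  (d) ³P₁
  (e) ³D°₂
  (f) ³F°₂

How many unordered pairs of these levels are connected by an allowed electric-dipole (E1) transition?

4

(a)–(b): forbidden (ΔL).
(a)–(c): forbidden (ΔS).
(a)–(d): allowed.
(a)–(e): forbidden (parity).
(a)–(f): forbidden (parity, ΔL).
(b)–(c): forbidden (parity, ΔS).
(b)–(d): forbidden (parity, ΔL).
(b)–(e): allowed.
(b)–(f): allowed.
(c)–(d): forbidden (parity, ΔS).
(c)–(e): forbidden (ΔS).
(c)–(f): forbidden (ΔS).
(d)–(e): allowed.
(d)–(f): forbidden (ΔL).
(e)–(f): forbidden (parity).
Allowed pairs: 4 of 15.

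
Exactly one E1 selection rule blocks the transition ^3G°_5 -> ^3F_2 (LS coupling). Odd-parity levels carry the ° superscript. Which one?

the ΔJ = 0, ±1 rule

Parity must change: odd → even — ✓.
ΔJ = 0, ±1 (not J=0↔0): J: 5 → 2, ΔJ = -3 — ✗.
ΔL = 0, ±1 (not L=0↔0): L: 4 → 3, ΔL = -1 — ✓.
ΔS = 0: S: 1 → 1 — ✓.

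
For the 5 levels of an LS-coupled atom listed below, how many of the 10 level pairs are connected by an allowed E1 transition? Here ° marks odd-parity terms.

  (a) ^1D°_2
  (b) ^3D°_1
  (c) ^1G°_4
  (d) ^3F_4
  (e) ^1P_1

1

(a)–(b): forbidden (parity, ΔS).
(a)–(c): forbidden (parity, ΔL, ΔJ).
(a)–(d): forbidden (ΔS, ΔJ).
(a)–(e): allowed.
(b)–(c): forbidden (parity, ΔS, ΔL, ΔJ).
(b)–(d): forbidden (ΔJ).
(b)–(e): forbidden (ΔS).
(c)–(d): forbidden (ΔS).
(c)–(e): forbidden (ΔL, ΔJ).
(d)–(e): forbidden (parity, ΔS, ΔL, ΔJ).
Allowed pairs: 1 of 10.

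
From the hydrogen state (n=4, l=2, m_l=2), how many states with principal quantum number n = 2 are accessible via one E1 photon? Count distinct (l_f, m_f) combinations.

1

E1 requires Δl = ±1, so l_f ∈ {1, 3}; with 0 ≤ l_f ≤ n_f−1 = 1, the allowed l_f values are {1}.
For l_f = 1: m_f ∈ {m_i−1, m_i, m_i+1} ∩ [−1, 1] = {1} → 1 state.
Total: 1.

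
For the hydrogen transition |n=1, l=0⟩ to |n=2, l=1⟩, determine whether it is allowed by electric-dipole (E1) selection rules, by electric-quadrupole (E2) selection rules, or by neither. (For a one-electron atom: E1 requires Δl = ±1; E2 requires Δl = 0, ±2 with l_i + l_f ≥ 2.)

Δl = 1 − 0 = +1; l_i + l_f = 1.
E1 (Δl = ±1): satisfied.
E2 (Δl = 0,±2, l_i+l_f ≥ 2): not satisfied.

E1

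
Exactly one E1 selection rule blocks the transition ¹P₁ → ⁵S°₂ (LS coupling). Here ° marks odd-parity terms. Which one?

the ΔS = 0 rule

Initial level: S=0, L=1, J=1, parity even. Final level: S=2, L=0, J=2, parity odd.
ΔL = 0, ±1 (not L=0↔0): L: 1 → 0, ΔL = -1 — passes.
ΔJ = 0, ±1 (not J=0↔0): J: 1 → 2, ΔJ = +1 — passes.
Parity must change: even → odd — passes.
ΔS = 0: S: 0 → 2 — fails.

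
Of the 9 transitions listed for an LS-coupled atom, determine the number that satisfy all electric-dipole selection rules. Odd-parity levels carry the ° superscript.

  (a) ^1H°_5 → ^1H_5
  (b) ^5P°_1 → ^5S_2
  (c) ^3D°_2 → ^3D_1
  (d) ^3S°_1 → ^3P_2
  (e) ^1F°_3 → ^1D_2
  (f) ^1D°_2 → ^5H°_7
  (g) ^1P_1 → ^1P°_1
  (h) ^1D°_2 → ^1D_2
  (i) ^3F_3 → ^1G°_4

(a) allowed
(b) allowed
(c) allowed
(d) allowed
(e) allowed
(f) forbidden (parity, ΔS, ΔL, ΔJ fail)
(g) allowed
(h) allowed
(i) forbidden (ΔS fails)
Total allowed: 7 of 9.

7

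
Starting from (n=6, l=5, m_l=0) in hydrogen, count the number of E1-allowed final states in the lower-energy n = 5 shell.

E1 requires Δl = ±1, so l_f ∈ {4, 6}; with 0 ≤ l_f ≤ n_f−1 = 4, the allowed l_f values are {4}.
For l_f = 4: m_f ∈ {m_i−1, m_i, m_i+1} ∩ [−4, 4] = {-1, 0, 1} → 3 states.
Total: 3.

3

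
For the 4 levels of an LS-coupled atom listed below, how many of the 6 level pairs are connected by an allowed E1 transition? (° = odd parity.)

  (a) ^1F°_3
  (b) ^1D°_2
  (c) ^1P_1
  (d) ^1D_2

3

(a)–(b): forbidden (parity).
(a)–(c): forbidden (ΔL, ΔJ).
(a)–(d): allowed.
(b)–(c): allowed.
(b)–(d): allowed.
(c)–(d): forbidden (parity).
Allowed pairs: 3 of 6.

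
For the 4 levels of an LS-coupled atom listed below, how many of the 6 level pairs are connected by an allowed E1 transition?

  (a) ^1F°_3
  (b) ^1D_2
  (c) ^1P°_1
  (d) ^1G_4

3

(a)–(b): allowed.
(a)–(c): forbidden (parity, ΔL, ΔJ).
(a)–(d): allowed.
(b)–(c): allowed.
(b)–(d): forbidden (parity, ΔL, ΔJ).
(c)–(d): forbidden (ΔL, ΔJ).
Allowed pairs: 3 of 6.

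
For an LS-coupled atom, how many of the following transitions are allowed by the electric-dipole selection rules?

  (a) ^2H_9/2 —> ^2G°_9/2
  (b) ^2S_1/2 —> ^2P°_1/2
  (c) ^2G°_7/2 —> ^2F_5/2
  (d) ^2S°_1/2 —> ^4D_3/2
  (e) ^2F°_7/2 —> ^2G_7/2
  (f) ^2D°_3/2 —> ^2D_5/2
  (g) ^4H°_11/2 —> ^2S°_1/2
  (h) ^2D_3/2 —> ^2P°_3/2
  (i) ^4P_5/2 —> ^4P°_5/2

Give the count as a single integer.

7

(a) allowed
(b) allowed
(c) allowed
(d) forbidden (ΔS, ΔL fail)
(e) allowed
(f) allowed
(g) forbidden (parity, ΔS, ΔL, ΔJ fail)
(h) allowed
(i) allowed
Total allowed: 7 of 9.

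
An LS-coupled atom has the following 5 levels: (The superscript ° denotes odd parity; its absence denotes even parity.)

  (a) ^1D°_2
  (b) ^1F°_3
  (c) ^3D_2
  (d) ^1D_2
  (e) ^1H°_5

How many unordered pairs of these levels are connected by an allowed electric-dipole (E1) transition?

2

(a)–(b): forbidden (parity).
(a)–(c): forbidden (ΔS).
(a)–(d): allowed.
(a)–(e): forbidden (parity, ΔL, ΔJ).
(b)–(c): forbidden (ΔS).
(b)–(d): allowed.
(b)–(e): forbidden (parity, ΔL, ΔJ).
(c)–(d): forbidden (parity, ΔS).
(c)–(e): forbidden (ΔS, ΔL, ΔJ).
(d)–(e): forbidden (ΔL, ΔJ).
Allowed pairs: 2 of 10.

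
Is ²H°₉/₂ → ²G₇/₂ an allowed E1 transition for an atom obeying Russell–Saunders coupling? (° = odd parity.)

allowed

Initial level: S=1/2, L=5, J=9/2, parity odd. Final level: S=1/2, L=4, J=7/2, parity even.
Parity must change: odd → even — passes.
ΔS = 0: S: 1/2 → 1/2 — passes.
ΔL = 0, ±1 (not L=0↔0): L: 5 → 4, ΔL = -1 — passes.
ΔJ = 0, ±1 (not J=0↔0): J: 9/2 → 7/2, ΔJ = -1 — passes.
All four E1 rules are satisfied.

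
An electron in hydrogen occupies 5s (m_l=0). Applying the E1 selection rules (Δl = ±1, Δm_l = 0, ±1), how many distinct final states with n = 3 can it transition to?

3

E1 requires Δl = ±1, so l_f ∈ {-1, 1}; with 0 ≤ l_f ≤ n_f−1 = 2, the allowed l_f values are {1}.
For l_f = 1: m_f ∈ {m_i−1, m_i, m_i+1} ∩ [−1, 1] = {-1, 0, 1} → 3 states.
Total: 3.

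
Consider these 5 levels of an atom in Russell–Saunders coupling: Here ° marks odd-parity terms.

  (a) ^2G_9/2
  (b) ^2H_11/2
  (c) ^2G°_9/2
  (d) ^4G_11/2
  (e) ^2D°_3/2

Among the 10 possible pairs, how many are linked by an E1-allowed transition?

2

(a)–(b): forbidden (parity).
(a)–(c): allowed.
(a)–(d): forbidden (parity, ΔS).
(a)–(e): forbidden (ΔL, ΔJ).
(b)–(c): allowed.
(b)–(d): forbidden (parity, ΔS).
(b)–(e): forbidden (ΔL, ΔJ).
(c)–(d): forbidden (ΔS).
(c)–(e): forbidden (parity, ΔL, ΔJ).
(d)–(e): forbidden (ΔS, ΔL, ΔJ).
Allowed pairs: 2 of 10.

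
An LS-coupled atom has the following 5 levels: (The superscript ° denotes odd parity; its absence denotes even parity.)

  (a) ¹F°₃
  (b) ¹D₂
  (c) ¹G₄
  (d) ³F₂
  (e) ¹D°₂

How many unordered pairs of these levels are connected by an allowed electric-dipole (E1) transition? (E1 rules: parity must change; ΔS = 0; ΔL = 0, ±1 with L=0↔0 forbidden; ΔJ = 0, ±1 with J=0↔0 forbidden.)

3

(a)–(b): allowed.
(a)–(c): allowed.
(a)–(d): forbidden (ΔS).
(a)–(e): forbidden (parity).
(b)–(c): forbidden (parity, ΔL, ΔJ).
(b)–(d): forbidden (parity, ΔS).
(b)–(e): allowed.
(c)–(d): forbidden (parity, ΔS, ΔJ).
(c)–(e): forbidden (ΔL, ΔJ).
(d)–(e): forbidden (ΔS).
Allowed pairs: 3 of 10.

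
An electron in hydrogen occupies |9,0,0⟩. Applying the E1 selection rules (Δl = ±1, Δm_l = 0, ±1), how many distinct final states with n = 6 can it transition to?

3

E1 requires Δl = ±1, so l_f ∈ {-1, 1}; with 0 ≤ l_f ≤ n_f−1 = 5, the allowed l_f values are {1}.
For l_f = 1: m_f ∈ {m_i−1, m_i, m_i+1} ∩ [−1, 1] = {-1, 0, 1} → 3 states.
Total: 3.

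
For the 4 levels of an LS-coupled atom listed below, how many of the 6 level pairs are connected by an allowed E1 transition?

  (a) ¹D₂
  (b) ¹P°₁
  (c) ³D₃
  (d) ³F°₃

2

(a)–(b): allowed.
(a)–(c): forbidden (parity, ΔS).
(a)–(d): forbidden (ΔS).
(b)–(c): forbidden (ΔS, ΔJ).
(b)–(d): forbidden (parity, ΔS, ΔL, ΔJ).
(c)–(d): allowed.
Allowed pairs: 2 of 6.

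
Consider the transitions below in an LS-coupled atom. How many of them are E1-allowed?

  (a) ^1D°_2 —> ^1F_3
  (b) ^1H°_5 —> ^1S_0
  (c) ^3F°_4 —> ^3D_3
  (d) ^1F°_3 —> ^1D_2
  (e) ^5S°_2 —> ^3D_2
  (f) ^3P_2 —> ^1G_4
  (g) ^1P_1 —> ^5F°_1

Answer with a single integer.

3

(a) allowed
(b) forbidden (ΔL, ΔJ fail)
(c) allowed
(d) allowed
(e) forbidden (ΔS, ΔL fail)
(f) forbidden (parity, ΔS, ΔL, ΔJ fail)
(g) forbidden (ΔS, ΔL fail)
Total allowed: 3 of 7.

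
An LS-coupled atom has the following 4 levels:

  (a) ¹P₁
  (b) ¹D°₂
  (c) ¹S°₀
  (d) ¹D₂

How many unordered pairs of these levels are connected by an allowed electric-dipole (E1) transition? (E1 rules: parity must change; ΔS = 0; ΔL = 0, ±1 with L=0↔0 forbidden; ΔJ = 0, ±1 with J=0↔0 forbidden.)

3

(a)–(b): allowed.
(a)–(c): allowed.
(a)–(d): forbidden (parity).
(b)–(c): forbidden (parity, ΔL, ΔJ).
(b)–(d): allowed.
(c)–(d): forbidden (ΔL, ΔJ).
Allowed pairs: 3 of 6.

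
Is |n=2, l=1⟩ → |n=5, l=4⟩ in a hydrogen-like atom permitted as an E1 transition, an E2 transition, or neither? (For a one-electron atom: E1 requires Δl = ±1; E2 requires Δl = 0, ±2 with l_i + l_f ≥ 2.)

Δl = 4 − 1 = +3; l_i + l_f = 5.
E1 (Δl = ±1): not satisfied.
E2 (Δl = 0,±2, l_i+l_f ≥ 2): not satisfied.

neither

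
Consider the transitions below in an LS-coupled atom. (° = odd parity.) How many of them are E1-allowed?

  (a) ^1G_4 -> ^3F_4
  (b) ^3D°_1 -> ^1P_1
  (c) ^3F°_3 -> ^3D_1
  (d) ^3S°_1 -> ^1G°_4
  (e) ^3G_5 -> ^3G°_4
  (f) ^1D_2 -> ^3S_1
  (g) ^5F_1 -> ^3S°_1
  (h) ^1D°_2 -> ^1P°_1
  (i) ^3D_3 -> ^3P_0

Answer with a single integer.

1

(a) forbidden (parity, ΔS fail)
(b) forbidden (ΔS fails)
(c) forbidden (ΔJ fails)
(d) forbidden (parity, ΔS, ΔL, ΔJ fail)
(e) allowed
(f) forbidden (parity, ΔS, ΔL fail)
(g) forbidden (ΔS, ΔL fail)
(h) forbidden (parity fails)
(i) forbidden (parity, ΔJ fail)
Total allowed: 1 of 9.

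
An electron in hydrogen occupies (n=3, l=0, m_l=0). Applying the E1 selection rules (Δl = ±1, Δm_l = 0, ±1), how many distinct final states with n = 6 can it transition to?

3

E1 requires Δl = ±1, so l_f ∈ {-1, 1}; with 0 ≤ l_f ≤ n_f−1 = 5, the allowed l_f values are {1}.
For l_f = 1: m_f ∈ {m_i−1, m_i, m_i+1} ∩ [−1, 1] = {-1, 0, 1} → 3 states.
Total: 3.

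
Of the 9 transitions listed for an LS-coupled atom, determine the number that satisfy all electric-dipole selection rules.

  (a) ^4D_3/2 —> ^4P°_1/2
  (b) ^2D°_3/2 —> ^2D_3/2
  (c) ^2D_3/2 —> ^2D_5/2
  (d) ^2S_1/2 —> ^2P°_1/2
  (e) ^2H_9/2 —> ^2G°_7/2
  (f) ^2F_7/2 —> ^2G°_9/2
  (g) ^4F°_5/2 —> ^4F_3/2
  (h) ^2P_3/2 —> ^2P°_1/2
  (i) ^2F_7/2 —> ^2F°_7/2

(a) allowed
(b) allowed
(c) forbidden (parity fails)
(d) allowed
(e) allowed
(f) allowed
(g) allowed
(h) allowed
(i) allowed
Total allowed: 8 of 9.

8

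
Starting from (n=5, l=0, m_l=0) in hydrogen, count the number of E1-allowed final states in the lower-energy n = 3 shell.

E1 requires Δl = ±1, so l_f ∈ {-1, 1}; with 0 ≤ l_f ≤ n_f−1 = 2, the allowed l_f values are {1}.
For l_f = 1: m_f ∈ {m_i−1, m_i, m_i+1} ∩ [−1, 1] = {-1, 0, 1} → 3 states.
Total: 3.

3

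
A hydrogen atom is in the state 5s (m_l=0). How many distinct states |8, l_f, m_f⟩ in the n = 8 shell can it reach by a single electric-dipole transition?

E1 requires Δl = ±1, so l_f ∈ {-1, 1}; with 0 ≤ l_f ≤ n_f−1 = 7, the allowed l_f values are {1}.
For l_f = 1: m_f ∈ {m_i−1, m_i, m_i+1} ∩ [−1, 1] = {-1, 0, 1} → 3 states.
Total: 3.

3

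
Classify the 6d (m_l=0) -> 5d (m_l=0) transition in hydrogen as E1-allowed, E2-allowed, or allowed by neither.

Δl = 2 − 2 = +0; l_i + l_f = 4.
Δm_l = +0.
E1 (Δl = ±1, |Δm_l| ≤ 1): not satisfied.
E2 (Δl = 0,±2, l_i+l_f ≥ 2, |Δm_l| ≤ 2): satisfied.

E2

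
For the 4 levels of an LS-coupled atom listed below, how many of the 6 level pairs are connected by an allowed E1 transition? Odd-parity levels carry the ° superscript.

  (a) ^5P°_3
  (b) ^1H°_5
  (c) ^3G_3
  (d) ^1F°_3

0

(a)–(b): forbidden (parity, ΔS, ΔL, ΔJ).
(a)–(c): forbidden (ΔS, ΔL).
(a)–(d): forbidden (parity, ΔS, ΔL).
(b)–(c): forbidden (ΔS, ΔJ).
(b)–(d): forbidden (parity, ΔL, ΔJ).
(c)–(d): forbidden (ΔS).
Allowed pairs: 0 of 6.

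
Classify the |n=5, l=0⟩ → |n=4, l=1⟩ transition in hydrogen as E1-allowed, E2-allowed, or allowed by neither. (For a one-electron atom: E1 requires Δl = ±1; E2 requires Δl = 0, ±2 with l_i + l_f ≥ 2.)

Δl = 1 − 0 = +1; l_i + l_f = 1.
E1 (Δl = ±1): satisfied.
E2 (Δl = 0,±2, l_i+l_f ≥ 2): not satisfied.

E1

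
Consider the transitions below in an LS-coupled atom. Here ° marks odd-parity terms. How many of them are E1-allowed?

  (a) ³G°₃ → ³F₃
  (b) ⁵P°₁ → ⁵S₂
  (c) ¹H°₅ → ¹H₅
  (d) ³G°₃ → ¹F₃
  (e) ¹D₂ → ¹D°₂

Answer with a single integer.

(a) allowed
(b) allowed
(c) allowed
(d) forbidden (ΔS fails)
(e) allowed
Total allowed: 4 of 5.

4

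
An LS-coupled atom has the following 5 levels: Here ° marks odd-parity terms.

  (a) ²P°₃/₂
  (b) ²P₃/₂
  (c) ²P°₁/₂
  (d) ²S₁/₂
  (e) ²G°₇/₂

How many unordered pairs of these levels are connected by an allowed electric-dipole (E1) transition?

4

(a)–(b): allowed.
(a)–(c): forbidden (parity).
(a)–(d): allowed.
(a)–(e): forbidden (parity, ΔL, ΔJ).
(b)–(c): allowed.
(b)–(d): forbidden (parity).
(b)–(e): forbidden (ΔL, ΔJ).
(c)–(d): allowed.
(c)–(e): forbidden (parity, ΔL, ΔJ).
(d)–(e): forbidden (ΔL, ΔJ).
Allowed pairs: 4 of 10.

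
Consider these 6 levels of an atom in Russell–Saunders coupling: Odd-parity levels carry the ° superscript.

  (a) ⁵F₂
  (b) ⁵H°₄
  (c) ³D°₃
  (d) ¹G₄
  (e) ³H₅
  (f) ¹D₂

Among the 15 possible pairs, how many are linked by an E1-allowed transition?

0

(a)–(b): forbidden (ΔL, ΔJ).
(a)–(c): forbidden (ΔS).
(a)–(d): forbidden (parity, ΔS, ΔJ).
(a)–(e): forbidden (parity, ΔS, ΔL, ΔJ).
(a)–(f): forbidden (parity, ΔS).
(b)–(c): forbidden (parity, ΔS, ΔL).
(b)–(d): forbidden (ΔS).
(b)–(e): forbidden (ΔS).
(b)–(f): forbidden (ΔS, ΔL, ΔJ).
(c)–(d): forbidden (ΔS, ΔL).
(c)–(e): forbidden (ΔL, ΔJ).
(c)–(f): forbidden (ΔS).
(d)–(e): forbidden (parity, ΔS).
(d)–(f): forbidden (parity, ΔL, ΔJ).
(e)–(f): forbidden (parity, ΔS, ΔL, ΔJ).
Allowed pairs: 0 of 15.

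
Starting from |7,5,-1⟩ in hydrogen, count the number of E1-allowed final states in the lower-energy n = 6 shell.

E1 requires Δl = ±1, so l_f ∈ {4, 6}; with 0 ≤ l_f ≤ n_f−1 = 5, the allowed l_f values are {4}.
For l_f = 4: m_f ∈ {m_i−1, m_i, m_i+1} ∩ [−4, 4] = {-2, -1, 0} → 3 states.
Total: 3.

3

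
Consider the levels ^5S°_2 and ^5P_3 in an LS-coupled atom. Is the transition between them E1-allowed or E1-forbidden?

allowed

Parity must change: odd → even — satisfied.
ΔS = 0: S: 2 → 2 — satisfied.
ΔL = 0, ±1 (not L=0↔0): L: 0 → 1, ΔL = +1 — satisfied.
ΔJ = 0, ±1 (not J=0↔0): J: 2 → 3, ΔJ = +1 — satisfied.
All four E1 rules are satisfied.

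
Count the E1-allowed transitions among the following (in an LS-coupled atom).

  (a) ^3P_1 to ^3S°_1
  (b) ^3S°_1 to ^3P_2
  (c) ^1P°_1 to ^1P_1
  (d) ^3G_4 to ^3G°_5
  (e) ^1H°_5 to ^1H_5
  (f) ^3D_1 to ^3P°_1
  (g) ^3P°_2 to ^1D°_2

6

(a) allowed
(b) allowed
(c) allowed
(d) allowed
(e) allowed
(f) allowed
(g) forbidden (parity, ΔS fail)
Total allowed: 6 of 7.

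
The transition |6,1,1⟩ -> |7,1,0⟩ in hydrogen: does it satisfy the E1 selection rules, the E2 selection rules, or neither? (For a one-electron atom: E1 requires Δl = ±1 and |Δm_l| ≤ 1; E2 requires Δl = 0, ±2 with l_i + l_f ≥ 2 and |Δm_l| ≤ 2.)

Δl = 1 − 1 = +0; l_i + l_f = 2.
Δm_l = -1.
E1 (Δl = ±1, |Δm_l| ≤ 1): not satisfied.
E2 (Δl = 0,±2, l_i+l_f ≥ 2, |Δm_l| ≤ 2): satisfied.

E2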